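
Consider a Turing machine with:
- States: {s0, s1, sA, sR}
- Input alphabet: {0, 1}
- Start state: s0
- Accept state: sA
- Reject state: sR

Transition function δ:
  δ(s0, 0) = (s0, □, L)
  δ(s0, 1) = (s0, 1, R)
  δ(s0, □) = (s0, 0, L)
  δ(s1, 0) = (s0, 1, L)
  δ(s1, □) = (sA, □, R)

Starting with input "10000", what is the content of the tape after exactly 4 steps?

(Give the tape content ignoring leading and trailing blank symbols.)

Execution trace:
Initial: [s0]10000
Step 1: δ(s0, 1) = (s0, 1, R) → 1[s0]0000
Step 2: δ(s0, 0) = (s0, □, L) → [s0]1□000
Step 3: δ(s0, 1) = (s0, 1, R) → 1[s0]□000
Step 4: δ(s0, □) = (s0, 0, L) → [s0]10000

After 4 steps, the tape (ignoring leading/trailing blanks) is: 10000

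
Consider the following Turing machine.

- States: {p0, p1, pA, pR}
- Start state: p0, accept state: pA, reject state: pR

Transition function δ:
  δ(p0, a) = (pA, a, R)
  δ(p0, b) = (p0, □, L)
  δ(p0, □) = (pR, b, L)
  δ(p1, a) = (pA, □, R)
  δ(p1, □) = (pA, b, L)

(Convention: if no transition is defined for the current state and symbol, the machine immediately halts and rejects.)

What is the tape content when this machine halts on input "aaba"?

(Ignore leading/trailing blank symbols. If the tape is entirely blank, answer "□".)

Execution trace:
Initial: [p0]aaba
Step 1: δ(p0, a) = (pA, a, R) → a[pA]aba

The machine reaches the accept state pA and halts.

Final tape (ignoring leading/trailing blanks): aaba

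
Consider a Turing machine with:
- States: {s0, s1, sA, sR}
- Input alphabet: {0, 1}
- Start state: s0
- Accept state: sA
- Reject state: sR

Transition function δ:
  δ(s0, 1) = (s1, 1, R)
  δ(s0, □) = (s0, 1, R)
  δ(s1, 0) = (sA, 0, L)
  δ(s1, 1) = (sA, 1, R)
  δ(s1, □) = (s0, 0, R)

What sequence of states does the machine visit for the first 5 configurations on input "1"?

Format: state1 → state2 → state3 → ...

Execution trace:
Initial: [s0]1
Step 1: δ(s0, 1) = (s1, 1, R) → 1[s1]□
Step 2: δ(s1, □) = (s0, 0, R) → 10[s0]□
Step 3: δ(s0, □) = (s0, 1, R) → 101[s0]□
Step 4: δ(s0, □) = (s0, 1, R) → 1011[s0]□

State sequence: s0 → s1 → s0 → s0 → s0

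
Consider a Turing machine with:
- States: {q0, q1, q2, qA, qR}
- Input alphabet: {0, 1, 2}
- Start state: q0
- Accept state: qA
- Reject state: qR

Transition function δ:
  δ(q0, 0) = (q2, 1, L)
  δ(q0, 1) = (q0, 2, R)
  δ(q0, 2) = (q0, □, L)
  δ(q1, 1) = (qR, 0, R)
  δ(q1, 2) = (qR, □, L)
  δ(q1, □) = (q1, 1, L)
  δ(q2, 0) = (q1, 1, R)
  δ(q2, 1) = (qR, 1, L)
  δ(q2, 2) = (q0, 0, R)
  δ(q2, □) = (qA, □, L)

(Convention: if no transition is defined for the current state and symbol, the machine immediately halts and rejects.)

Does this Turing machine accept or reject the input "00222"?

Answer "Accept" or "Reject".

Execution trace:
Initial: [q0]00222
Step 1: δ(q0, 0) = (q2, 1, L) → [q2]□10222
Step 2: δ(q2, □) = (qA, □, L) → [qA]□□10222

The machine reaches the accept state qA and halts.

Answer: Accept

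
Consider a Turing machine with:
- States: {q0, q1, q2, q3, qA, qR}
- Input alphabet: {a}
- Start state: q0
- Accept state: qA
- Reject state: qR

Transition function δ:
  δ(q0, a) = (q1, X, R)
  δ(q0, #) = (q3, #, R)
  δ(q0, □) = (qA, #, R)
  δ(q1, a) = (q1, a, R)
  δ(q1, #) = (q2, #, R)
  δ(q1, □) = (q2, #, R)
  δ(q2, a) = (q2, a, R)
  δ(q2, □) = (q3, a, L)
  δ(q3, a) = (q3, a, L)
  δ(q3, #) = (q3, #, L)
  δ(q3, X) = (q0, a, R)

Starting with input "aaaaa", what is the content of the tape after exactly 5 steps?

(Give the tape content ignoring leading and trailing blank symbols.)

Execution trace:
Initial: [q0]aaaaa
Step 1: δ(q0, a) = (q1, X, R) → X[q1]aaaa
Step 2: δ(q1, a) = (q1, a, R) → Xa[q1]aaa
Step 3: δ(q1, a) = (q1, a, R) → Xaa[q1]aa
Step 4: δ(q1, a) = (q1, a, R) → Xaaa[q1]a
Step 5: δ(q1, a) = (q1, a, R) → Xaaaa[q1]□

After 5 steps, the tape (ignoring leading/trailing blanks) is: Xaaaa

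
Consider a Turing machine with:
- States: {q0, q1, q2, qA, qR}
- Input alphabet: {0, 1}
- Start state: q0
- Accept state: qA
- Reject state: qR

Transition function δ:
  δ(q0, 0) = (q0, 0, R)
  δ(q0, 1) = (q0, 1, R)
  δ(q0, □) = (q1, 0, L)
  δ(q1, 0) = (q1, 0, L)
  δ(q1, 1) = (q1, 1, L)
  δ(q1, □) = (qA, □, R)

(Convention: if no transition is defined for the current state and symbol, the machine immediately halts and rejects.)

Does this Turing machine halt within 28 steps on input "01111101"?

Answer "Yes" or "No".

Execution trace:
Initial: [q0]01111101
Step 1: δ(q0, 0) = (q0, 0, R) → 0[q0]1111101
Step 2: δ(q0, 1) = (q0, 1, R) → 01[q0]111101
Step 3: δ(q0, 1) = (q0, 1, R) → 011[q0]11101
Step 4: δ(q0, 1) = (q0, 1, R) → 0111[q0]1101
Step 5: δ(q0, 1) = (q0, 1, R) → 01111[q0]101
Step 6: δ(q0, 1) = (q0, 1, R) → 011111[q0]01
Step 7: δ(q0, 0) = (q0, 0, R) → 0111110[q0]1
Step 8: δ(q0, 1) = (q0, 1, R) → 01111101[q0]□
Step 9: δ(q0, □) = (q1, 0, L) → 0111110[q1]10
Step 10: δ(q1, 1) = (q1, 1, L) → 011111[q1]010
Step 11: δ(q1, 0) = (q1, 0, L) → 01111[q1]1010
Step 12: δ(q1, 1) = (q1, 1, L) → 0111[q1]11010
Step 13: δ(q1, 1) = (q1, 1, L) → 011[q1]111010
Step 14: δ(q1, 1) = (q1, 1, L) → 01[q1]1111010
Step 15: δ(q1, 1) = (q1, 1, L) → 0[q1]11111010
Step 16: δ(q1, 1) = (q1, 1, L) → [q1]011111010
Step 17: δ(q1, 0) = (q1, 0, L) → [q1]□011111010
Step 18: δ(q1, □) = (qA, □, R) → □[qA]011111010

The machine reaches the accept state qA and halts.
The machine halted after 18 steps (within the 28-step bound).

Answer: Yes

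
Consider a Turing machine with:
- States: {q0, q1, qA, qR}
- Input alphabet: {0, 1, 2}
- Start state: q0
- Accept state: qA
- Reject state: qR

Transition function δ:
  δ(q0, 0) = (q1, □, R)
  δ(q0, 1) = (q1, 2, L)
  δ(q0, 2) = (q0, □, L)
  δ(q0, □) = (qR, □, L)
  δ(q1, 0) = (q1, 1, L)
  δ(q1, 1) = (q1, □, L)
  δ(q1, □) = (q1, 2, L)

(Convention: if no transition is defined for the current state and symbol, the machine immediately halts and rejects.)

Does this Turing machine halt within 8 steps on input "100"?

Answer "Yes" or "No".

Execution trace:
Initial: [q0]100
Step 1: δ(q0, 1) = (q1, 2, L) → [q1]□200
Step 2: δ(q1, □) = (q1, 2, L) → [q1]□2200
Step 3: δ(q1, □) = (q1, 2, L) → [q1]□22200
Step 4: δ(q1, □) = (q1, 2, L) → [q1]□222200
Step 5: δ(q1, □) = (q1, 2, L) → [q1]□2222200
Step 6: δ(q1, □) = (q1, 2, L) → [q1]□22222200
Step 7: δ(q1, □) = (q1, 2, L) → [q1]□222222200
Step 8: δ(q1, □) = (q1, 2, L) → [q1]□2222222200

The machine has not reached a halting state after 8 steps.
The machine did not halt within the 8-step bound.

Answer: No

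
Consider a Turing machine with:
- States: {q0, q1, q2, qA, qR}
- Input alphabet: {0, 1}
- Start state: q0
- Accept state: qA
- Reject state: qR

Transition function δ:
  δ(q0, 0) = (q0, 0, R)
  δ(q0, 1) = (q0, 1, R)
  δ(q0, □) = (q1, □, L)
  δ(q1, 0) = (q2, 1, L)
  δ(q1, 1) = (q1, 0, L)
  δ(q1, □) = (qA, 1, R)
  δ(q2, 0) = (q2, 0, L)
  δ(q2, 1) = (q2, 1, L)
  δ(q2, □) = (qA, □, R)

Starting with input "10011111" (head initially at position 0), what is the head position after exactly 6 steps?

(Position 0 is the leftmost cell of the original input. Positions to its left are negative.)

Execution trace (head position shown):
Step 0: [q0]10011111  (head at position 0)
Step 1: move right → 1[q0]0011111  (head at position 1)
Step 2: move right → 10[q0]011111  (head at position 2)
Step 3: move right → 100[q0]11111  (head at position 3)
Step 4: move right → 1001[q0]1111  (head at position 4)
Step 5: move right → 10011[q0]111  (head at position 5)
Step 6: move right → 100111[q0]11  (head at position 6)

After 6 steps, the head is at position 6.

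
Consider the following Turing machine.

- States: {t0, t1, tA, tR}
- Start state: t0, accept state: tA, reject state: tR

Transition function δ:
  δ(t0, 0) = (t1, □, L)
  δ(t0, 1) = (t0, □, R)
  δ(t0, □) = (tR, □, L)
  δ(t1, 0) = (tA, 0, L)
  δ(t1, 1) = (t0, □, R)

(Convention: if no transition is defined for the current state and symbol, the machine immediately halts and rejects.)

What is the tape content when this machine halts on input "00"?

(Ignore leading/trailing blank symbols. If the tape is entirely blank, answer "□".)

Execution trace:
Initial: [t0]00
Step 1: δ(t0, 0) = (t1, □, L) → [t1]□□0

No transition is defined for δ(t1, □). By convention the machine halts and rejects.

Final tape (ignoring leading/trailing blanks): 0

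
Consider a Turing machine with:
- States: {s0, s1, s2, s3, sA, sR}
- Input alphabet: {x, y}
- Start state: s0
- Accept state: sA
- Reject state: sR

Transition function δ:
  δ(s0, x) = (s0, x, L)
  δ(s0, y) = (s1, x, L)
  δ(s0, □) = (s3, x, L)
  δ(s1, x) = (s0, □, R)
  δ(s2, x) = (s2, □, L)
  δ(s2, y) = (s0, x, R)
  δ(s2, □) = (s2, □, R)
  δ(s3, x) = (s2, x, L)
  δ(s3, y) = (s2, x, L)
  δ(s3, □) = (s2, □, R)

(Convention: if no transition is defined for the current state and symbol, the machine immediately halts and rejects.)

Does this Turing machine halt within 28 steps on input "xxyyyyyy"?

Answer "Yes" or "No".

Execution trace:
Initial: [s0]xxyyyyyy
Step 1: δ(s0, x) = (s0, x, L) → [s0]□xxyyyyyy
Step 2: δ(s0, □) = (s3, x, L) → [s3]□xxxyyyyyy
Step 3: δ(s3, □) = (s2, □, R) → □[s2]xxxyyyyyy
Step 4: δ(s2, x) = (s2, □, L) → [s2]□□xxyyyyyy
Step 5: δ(s2, □) = (s2, □, R) → □[s2]□xxyyyyyy
Step 6: δ(s2, □) = (s2, □, R) → □□[s2]xxyyyyyy
Step 7: δ(s2, x) = (s2, □, L) → □[s2]□□xyyyyyy
Step 8: δ(s2, □) = (s2, □, R) → □□[s2]□xyyyyyy
Step 9: δ(s2, □) = (s2, □, R) → □□□[s2]xyyyyyy
Step 10: δ(s2, x) = (s2, □, L) → □□[s2]□□yyyyyy
Step 11: δ(s2, □) = (s2, □, R) → □□□[s2]□yyyyyy
Step 12: δ(s2, □) = (s2, □, R) → □□□□[s2]yyyyyy
Step 13: δ(s2, y) = (s0, x, R) → □□□□x[s0]yyyyy
Step 14: δ(s0, y) = (s1, x, L) → □□□□[s1]xxyyyy
Step 15: δ(s1, x) = (s0, □, R) → □□□□□[s0]xyyyy
Step 16: δ(s0, x) = (s0, x, L) → □□□□[s0]□xyyyy
Step 17: δ(s0, □) = (s3, x, L) → □□□[s3]□xxyyyy
Step 18: δ(s3, □) = (s2, □, R) → □□□□[s2]xxyyyy
Step 19: δ(s2, x) = (s2, □, L) → □□□[s2]□□xyyyy
Step 20: δ(s2, □) = (s2, □, R) → □□□□[s2]□xyyyy
Step 21: δ(s2, □) = (s2, □, R) → □□□□□[s2]xyyyy
Step 22: δ(s2, x) = (s2, □, L) → □□□□[s2]□□yyyy
Step 23: δ(s2, □) = (s2, □, R) → □□□□□[s2]□yyyy
Step 24: δ(s2, □) = (s2, □, R) → □□□□□□[s2]yyyy
Step 25: δ(s2, y) = (s0, x, R) → □□□□□□x[s0]yyy
Step 26: δ(s0, y) = (s1, x, L) → □□□□□□[s1]xxyy
Step 27: δ(s1, x) = (s0, □, R) → □□□□□□□[s0]xyy
Step 28: δ(s0, x) = (s0, x, L) → □□□□□□[s0]□xyy

The machine has not reached a halting state after 28 steps.
The machine did not halt within the 28-step bound.

Answer: No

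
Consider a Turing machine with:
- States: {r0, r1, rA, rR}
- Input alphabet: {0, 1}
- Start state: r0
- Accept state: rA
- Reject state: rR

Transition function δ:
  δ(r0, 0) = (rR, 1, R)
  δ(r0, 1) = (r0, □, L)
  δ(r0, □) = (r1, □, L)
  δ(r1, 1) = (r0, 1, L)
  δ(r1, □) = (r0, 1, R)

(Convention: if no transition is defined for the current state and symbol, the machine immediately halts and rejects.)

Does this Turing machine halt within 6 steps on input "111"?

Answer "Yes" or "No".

Execution trace:
Initial: [r0]111
Step 1: δ(r0, 1) = (r0, □, L) → [r0]□□11
Step 2: δ(r0, □) = (r1, □, L) → [r1]□□□11
Step 3: δ(r1, □) = (r0, 1, R) → 1[r0]□□11
Step 4: δ(r0, □) = (r1, □, L) → [r1]1□□11
Step 5: δ(r1, 1) = (r0, 1, L) → [r0]□1□□11
Step 6: δ(r0, □) = (r1, □, L) → [r1]□□1□□11

The machine has not reached a halting state after 6 steps.
The machine did not halt within the 6-step bound.

Answer: No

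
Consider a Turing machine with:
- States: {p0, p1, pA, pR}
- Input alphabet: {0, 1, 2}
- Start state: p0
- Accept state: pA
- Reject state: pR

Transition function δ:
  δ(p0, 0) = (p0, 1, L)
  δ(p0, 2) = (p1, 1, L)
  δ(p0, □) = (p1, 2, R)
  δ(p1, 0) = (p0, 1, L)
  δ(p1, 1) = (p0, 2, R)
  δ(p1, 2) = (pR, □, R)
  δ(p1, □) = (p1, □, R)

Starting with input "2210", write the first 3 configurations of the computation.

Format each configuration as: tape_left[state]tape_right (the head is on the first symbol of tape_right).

Transitions applied:
Step 1: δ(p0, 2) = (p1, 1, L)
Step 2: δ(p1, □) = (p1, □, R)

The first 3 configurations are:
[p0]2210 ⊢ [p1]□1210 ⊢ □[p1]1210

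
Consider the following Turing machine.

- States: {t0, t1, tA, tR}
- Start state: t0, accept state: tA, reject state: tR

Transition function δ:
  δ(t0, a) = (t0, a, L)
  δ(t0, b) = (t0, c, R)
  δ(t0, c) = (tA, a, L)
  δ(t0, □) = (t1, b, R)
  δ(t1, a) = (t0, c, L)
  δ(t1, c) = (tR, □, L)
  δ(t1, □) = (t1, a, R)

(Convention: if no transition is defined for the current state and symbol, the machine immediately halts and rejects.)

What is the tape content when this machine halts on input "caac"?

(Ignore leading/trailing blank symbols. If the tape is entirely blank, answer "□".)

Execution trace:
Initial: [t0]caac
Step 1: δ(t0, c) = (tA, a, L) → [tA]□aaac

The machine reaches the accept state tA and halts.

Final tape (ignoring leading/trailing blanks): aaac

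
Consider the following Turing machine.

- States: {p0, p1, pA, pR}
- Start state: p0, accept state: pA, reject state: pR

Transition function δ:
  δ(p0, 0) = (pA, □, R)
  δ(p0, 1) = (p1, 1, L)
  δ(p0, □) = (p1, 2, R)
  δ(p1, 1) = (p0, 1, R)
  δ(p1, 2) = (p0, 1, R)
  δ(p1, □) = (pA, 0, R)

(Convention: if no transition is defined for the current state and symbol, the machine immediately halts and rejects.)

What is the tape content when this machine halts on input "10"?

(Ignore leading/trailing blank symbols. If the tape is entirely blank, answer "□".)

Execution trace:
Initial: [p0]10
Step 1: δ(p0, 1) = (p1, 1, L) → [p1]□10
Step 2: δ(p1, □) = (pA, 0, R) → 0[pA]10

The machine reaches the accept state pA and halts.

Final tape (ignoring leading/trailing blanks): 010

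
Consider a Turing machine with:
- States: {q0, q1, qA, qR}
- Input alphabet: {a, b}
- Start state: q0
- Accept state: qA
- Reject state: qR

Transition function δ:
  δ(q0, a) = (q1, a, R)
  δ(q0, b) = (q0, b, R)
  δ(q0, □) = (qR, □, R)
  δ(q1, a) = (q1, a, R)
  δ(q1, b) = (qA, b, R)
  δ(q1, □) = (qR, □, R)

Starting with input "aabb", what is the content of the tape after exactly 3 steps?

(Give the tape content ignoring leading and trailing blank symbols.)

Execution trace:
Initial: [q0]aabb
Step 1: δ(q0, a) = (q1, a, R) → a[q1]abb
Step 2: δ(q1, a) = (q1, a, R) → aa[q1]bb
Step 3: δ(q1, b) = (qA, b, R) → aab[qA]b

The machine reaches the accept state qA and halts.

After 3 steps, the tape (ignoring leading/trailing blanks) is: aabb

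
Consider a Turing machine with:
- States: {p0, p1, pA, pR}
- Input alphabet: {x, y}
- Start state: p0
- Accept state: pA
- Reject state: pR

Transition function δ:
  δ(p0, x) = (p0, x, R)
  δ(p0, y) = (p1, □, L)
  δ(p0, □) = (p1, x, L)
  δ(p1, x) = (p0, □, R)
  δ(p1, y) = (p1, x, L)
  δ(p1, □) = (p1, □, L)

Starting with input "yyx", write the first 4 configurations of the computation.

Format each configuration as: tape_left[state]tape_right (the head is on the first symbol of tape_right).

Transitions applied:
Step 1: δ(p0, y) = (p1, □, L)
Step 2: δ(p1, □) = (p1, □, L)
Step 3: δ(p1, □) = (p1, □, L)

The first 4 configurations are:
[p0]yyx ⊢ [p1]□□yx ⊢ [p1]□□□yx ⊢ [p1]□□□□yx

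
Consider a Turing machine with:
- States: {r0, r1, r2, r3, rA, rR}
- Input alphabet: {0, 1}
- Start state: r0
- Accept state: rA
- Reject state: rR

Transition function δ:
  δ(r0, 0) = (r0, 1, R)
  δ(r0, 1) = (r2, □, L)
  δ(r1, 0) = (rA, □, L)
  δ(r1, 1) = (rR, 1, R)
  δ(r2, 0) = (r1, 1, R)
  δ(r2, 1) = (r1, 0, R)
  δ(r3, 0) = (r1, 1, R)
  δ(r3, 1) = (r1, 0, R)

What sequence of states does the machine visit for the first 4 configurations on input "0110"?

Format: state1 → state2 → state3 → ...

Execution trace:
Initial: [r0]0110
Step 1: δ(r0, 0) = (r0, 1, R) → 1[r0]110
Step 2: δ(r0, 1) = (r2, □, L) → [r2]1□10
Step 3: δ(r2, 1) = (r1, 0, R) → 0[r1]□10

No transition is defined for δ(r1, □). By convention the machine halts and rejects.

State sequence: r0 → r0 → r2 → r1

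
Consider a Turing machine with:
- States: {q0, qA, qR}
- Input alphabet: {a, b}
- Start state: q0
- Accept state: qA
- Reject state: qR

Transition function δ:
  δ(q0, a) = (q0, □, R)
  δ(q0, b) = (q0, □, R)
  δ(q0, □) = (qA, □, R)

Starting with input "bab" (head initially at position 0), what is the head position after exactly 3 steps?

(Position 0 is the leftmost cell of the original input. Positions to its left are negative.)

Execution trace (head position shown):
Step 0: [q0]bab  (head at position 0)
Step 1: move right → □[q0]ab  (head at position 1)
Step 2: move right → □□[q0]b  (head at position 2)
Step 3: move right → □□□[q0]□  (head at position 3)

After 3 steps, the head is at position 3.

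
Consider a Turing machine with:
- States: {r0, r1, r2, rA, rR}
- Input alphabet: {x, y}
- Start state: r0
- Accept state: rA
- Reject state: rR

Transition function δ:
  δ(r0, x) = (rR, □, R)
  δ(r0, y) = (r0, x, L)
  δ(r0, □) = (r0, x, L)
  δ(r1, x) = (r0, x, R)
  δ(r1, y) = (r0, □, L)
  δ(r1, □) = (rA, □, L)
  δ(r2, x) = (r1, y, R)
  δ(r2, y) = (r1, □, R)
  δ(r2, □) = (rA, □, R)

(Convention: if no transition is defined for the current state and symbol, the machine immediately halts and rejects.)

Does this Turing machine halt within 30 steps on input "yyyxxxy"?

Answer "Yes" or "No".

Execution trace:
Initial: [r0]yyyxxxy
Step 1: δ(r0, y) = (r0, x, L) → [r0]□xyyxxxy
Step 2: δ(r0, □) = (r0, x, L) → [r0]□xxyyxxxy
Step 3: δ(r0, □) = (r0, x, L) → [r0]□xxxyyxxxy
Step 4: δ(r0, □) = (r0, x, L) → [r0]□xxxxyyxxxy
Step 5: δ(r0, □) = (r0, x, L) → [r0]□xxxxxyyxxxy
Step 6: δ(r0, □) = (r0, x, L) → [r0]□xxxxxxyyxxxy
Step 7: δ(r0, □) = (r0, x, L) → [r0]□xxxxxxxyyxxxy
Step 8: δ(r0, □) = (r0, x, L) → [r0]□xxxxxxxxyyxxxy
Step 9: δ(r0, □) = (r0, x, L) → [r0]□xxxxxxxxxyyxxxy
Step 10: δ(r0, □) = (r0, x, L) → [r0]□xxxxxxxxxxyyxxxy
Step 11: δ(r0, □) = (r0, x, L) → [r0]□xxxxxxxxxxxyyxxxy
Step 12: δ(r0, □) = (r0, x, L) → [r0]□xxxxxxxxxxxxyyxxxy
Step 13: δ(r0, □) = (r0, x, L) → [r0]□xxxxxxxxxxxxxyyxxxy
Step 14: δ(r0, □) = (r0, x, L) → [r0]□xxxxxxxxxxxxxxyyxxxy
Step 15: δ(r0, □) = (r0, x, L) → [r0]□xxxxxxxxxxxxxxxyyxxxy
Step 16: δ(r0, □) = (r0, x, L) → [r0]□xxxxxxxxxxxxxxxxyyxxxy
Step 17: δ(r0, □) = (r0, x, L) → [r0]□xxxxxxxxxxxxxxxxxyyxxxy
Step 18: δ(r0, □) = (r0, x, L) → [r0]□xxxxxxxxxxxxxxxxxxyyxxxy
Step 19: δ(r0, □) = (r0, x, L) → [r0]□xxxxxxxxxxxxxxxxxxxyyxxxy
Step 20: δ(r0, □) = (r0, x, L) → [r0]□xxxxxxxxxxxxxxxxxxxxyyxxxy
Step 21: δ(r0, □) = (r0, x, L) → [r0]□xxxxxxxxxxxxxxxxxxxxxyyxxxy
Step 22: δ(r0, □) = (r0, x, L) → [r0]□xxxxxxxxxxxxxxxxxxxxxxyyxxxy
Step 23: δ(r0, □) = (r0, x, L) → [r0]□xxxxxxxxxxxxxxxxxxxxxxxyyxxxy
Step 24: δ(r0, □) = (r0, x, L) → [r0]□xxxxxxxxxxxxxxxxxxxxxxxxyyxxxy
Step 25: δ(r0, □) = (r0, x, L) → [r0]□xxxxxxxxxxxxxxxxxxxxxxxxxyyxxxy
Step 26: δ(r0, □) = (r0, x, L) → [r0]□xxxxxxxxxxxxxxxxxxxxxxxxxxyyxxxy
Step 27: δ(r0, □) = (r0, x, L) → [r0]□xxxxxxxxxxxxxxxxxxxxxxxxxxxyyxxxy
Step 28: δ(r0, □) = (r0, x, L) → [r0]□xxxxxxxxxxxxxxxxxxxxxxxxxxxxyyxxxy
Step 29: δ(r0, □) = (r0, x, L) → [r0]□xxxxxxxxxxxxxxxxxxxxxxxxxxxxxyyxxxy
Step 30: δ(r0, □) = (r0, x, L) → [r0]□xxxxxxxxxxxxxxxxxxxxxxxxxxxxxxyyxxxy

The machine has not reached a halting state after 30 steps.
The machine did not halt within the 30-step bound.

Answer: No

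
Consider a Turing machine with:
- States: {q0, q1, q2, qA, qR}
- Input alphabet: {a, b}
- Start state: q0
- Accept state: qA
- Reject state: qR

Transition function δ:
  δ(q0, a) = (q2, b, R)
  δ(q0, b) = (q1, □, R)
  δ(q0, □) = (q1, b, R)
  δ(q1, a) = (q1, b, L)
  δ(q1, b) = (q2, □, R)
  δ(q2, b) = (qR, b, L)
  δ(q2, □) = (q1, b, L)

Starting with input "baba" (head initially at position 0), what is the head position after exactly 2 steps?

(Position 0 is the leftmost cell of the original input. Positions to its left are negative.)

Execution trace (head position shown):
Step 0: [q0]baba  (head at position 0)
Step 1: move right → □[q1]aba  (head at position 1)
Step 2: move left → [q1]□bba  (head at position 0)

After 2 steps, the head is at position 0.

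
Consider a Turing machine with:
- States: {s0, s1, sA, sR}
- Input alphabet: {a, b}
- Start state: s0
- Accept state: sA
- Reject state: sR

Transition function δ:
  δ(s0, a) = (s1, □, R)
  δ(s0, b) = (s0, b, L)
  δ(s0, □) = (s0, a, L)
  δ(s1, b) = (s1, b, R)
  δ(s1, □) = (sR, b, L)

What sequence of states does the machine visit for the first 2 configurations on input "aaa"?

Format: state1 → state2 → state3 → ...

Execution trace:
Initial: [s0]aaa
Step 1: δ(s0, a) = (s1, □, R) → □[s1]aa

No transition is defined for δ(s1, a). By convention the machine halts and rejects.

State sequence: s0 → s1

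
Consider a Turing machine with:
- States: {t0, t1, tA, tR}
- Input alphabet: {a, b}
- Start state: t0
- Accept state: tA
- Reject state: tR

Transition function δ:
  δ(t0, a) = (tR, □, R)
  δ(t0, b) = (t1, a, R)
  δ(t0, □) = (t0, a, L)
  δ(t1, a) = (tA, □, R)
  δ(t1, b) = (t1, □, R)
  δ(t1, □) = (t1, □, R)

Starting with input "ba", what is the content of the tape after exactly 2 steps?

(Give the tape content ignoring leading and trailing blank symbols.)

Execution trace:
Initial: [t0]ba
Step 1: δ(t0, b) = (t1, a, R) → a[t1]a
Step 2: δ(t1, a) = (tA, □, R) → a□[tA]□

The machine reaches the accept state tA and halts.

After 2 steps, the tape (ignoring leading/trailing blanks) is: a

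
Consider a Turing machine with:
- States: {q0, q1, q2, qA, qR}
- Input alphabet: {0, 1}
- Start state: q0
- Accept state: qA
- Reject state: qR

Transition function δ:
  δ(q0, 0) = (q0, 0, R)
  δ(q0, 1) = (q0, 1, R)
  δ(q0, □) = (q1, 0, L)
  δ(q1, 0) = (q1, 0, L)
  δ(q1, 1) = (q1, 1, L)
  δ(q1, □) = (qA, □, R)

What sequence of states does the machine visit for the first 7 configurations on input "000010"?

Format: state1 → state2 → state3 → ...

Execution trace:
Initial: [q0]000010
Step 1: δ(q0, 0) = (q0, 0, R) → 0[q0]00010
Step 2: δ(q0, 0) = (q0, 0, R) → 00[q0]0010
Step 3: δ(q0, 0) = (q0, 0, R) → 000[q0]010
Step 4: δ(q0, 0) = (q0, 0, R) → 0000[q0]10
Step 5: δ(q0, 1) = (q0, 1, R) → 00001[q0]0
Step 6: δ(q0, 0) = (q0, 0, R) → 000010[q0]□

State sequence: q0 → q0 → q0 → q0 → q0 → q0 → q0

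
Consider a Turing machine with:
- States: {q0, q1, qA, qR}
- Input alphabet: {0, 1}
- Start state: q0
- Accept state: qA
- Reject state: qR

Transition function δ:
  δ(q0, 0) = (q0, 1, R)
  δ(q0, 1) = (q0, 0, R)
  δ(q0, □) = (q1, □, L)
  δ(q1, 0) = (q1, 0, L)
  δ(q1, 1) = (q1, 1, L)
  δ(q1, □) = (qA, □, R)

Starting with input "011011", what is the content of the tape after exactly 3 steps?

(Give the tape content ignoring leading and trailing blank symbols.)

Execution trace:
Initial: [q0]011011
Step 1: δ(q0, 0) = (q0, 1, R) → 1[q0]11011
Step 2: δ(q0, 1) = (q0, 0, R) → 10[q0]1011
Step 3: δ(q0, 1) = (q0, 0, R) → 100[q0]011

After 3 steps, the tape (ignoring leading/trailing blanks) is: 100011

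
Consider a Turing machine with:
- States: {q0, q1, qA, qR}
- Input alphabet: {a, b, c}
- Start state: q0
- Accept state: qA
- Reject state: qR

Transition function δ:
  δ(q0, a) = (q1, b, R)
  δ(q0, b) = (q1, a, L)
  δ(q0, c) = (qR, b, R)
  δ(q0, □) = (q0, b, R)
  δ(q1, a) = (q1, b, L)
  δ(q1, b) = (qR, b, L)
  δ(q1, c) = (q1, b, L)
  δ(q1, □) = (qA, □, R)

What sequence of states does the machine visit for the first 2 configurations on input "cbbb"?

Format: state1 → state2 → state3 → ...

Execution trace:
Initial: [q0]cbbb
Step 1: δ(q0, c) = (qR, b, R) → b[qR]bbb

The machine reaches the reject state qR and halts.

State sequence: q0 → qR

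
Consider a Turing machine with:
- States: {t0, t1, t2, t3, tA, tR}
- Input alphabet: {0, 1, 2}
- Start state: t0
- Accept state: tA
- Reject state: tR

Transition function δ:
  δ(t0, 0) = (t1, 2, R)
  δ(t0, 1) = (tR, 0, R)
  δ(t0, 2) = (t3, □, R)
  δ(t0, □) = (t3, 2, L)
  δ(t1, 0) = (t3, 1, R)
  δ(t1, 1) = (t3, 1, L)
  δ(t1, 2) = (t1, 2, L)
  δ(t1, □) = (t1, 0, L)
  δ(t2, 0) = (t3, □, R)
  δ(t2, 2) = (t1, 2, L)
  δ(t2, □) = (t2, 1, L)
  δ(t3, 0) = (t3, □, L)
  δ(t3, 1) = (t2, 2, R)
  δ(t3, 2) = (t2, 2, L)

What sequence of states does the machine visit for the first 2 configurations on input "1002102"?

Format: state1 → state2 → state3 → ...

Execution trace:
Initial: [t0]1002102
Step 1: δ(t0, 1) = (tR, 0, R) → 0[tR]002102

The machine reaches the reject state tR and halts.

State sequence: t0 → tR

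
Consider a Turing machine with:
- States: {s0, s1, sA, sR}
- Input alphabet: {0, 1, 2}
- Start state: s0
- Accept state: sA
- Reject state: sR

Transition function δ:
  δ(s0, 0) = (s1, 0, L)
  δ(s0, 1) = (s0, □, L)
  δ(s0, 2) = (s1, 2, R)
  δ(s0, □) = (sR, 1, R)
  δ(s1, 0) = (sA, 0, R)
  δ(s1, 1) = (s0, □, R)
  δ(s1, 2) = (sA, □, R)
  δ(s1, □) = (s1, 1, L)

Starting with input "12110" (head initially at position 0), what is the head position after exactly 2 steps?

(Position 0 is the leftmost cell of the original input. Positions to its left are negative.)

Execution trace (head position shown):
Step 0: [s0]12110  (head at position 0)
Step 1: move left → [s0]□□2110  (head at position -1)
Step 2: move right → 1[sR]□2110  (head at position 0)

After 2 steps, the head is at position 0.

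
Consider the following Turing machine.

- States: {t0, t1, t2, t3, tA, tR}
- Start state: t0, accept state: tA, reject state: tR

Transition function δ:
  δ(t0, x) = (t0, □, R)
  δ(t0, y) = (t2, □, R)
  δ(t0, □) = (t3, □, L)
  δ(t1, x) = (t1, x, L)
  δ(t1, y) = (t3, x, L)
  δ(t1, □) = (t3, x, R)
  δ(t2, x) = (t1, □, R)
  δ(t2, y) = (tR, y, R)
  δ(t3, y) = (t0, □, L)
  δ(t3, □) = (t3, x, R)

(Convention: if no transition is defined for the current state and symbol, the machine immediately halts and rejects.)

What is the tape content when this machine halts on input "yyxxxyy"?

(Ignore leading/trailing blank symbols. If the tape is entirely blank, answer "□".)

Execution trace:
Initial: [t0]yyxxxyy
Step 1: δ(t0, y) = (t2, □, R) → □[t2]yxxxyy
Step 2: δ(t2, y) = (tR, y, R) → □y[tR]xxxyy

The machine reaches the reject state tR and halts.

Final tape (ignoring leading/trailing blanks): yxxxyy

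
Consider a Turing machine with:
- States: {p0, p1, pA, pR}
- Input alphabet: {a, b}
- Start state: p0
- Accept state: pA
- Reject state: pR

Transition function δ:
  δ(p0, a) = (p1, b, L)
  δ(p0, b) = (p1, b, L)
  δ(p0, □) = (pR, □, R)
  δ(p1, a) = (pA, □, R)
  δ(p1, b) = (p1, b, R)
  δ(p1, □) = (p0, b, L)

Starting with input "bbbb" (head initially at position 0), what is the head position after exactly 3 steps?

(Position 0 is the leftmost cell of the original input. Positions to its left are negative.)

Execution trace (head position shown):
Step 0: [p0]bbbb  (head at position 0)
Step 1: move left → [p1]□bbbb  (head at position -1)
Step 2: move left → [p0]□bbbbb  (head at position -2)
Step 3: move right → □[pR]bbbbb  (head at position -1)

After 3 steps, the head is at position -1.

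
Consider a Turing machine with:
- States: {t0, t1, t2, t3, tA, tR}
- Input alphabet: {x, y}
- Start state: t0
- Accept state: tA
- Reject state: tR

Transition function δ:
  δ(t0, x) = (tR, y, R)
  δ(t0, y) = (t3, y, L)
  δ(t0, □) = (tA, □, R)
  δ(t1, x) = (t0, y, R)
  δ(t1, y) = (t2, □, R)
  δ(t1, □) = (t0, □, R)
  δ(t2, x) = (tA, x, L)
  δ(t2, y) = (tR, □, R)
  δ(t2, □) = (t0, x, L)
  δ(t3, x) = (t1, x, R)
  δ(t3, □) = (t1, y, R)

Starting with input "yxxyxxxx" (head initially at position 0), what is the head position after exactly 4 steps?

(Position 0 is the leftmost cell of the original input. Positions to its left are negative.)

Execution trace (head position shown):
Step 0: [t0]yxxyxxxx  (head at position 0)
Step 1: move left → [t3]□yxxyxxxx  (head at position -1)
Step 2: move right → y[t1]yxxyxxxx  (head at position 0)
Step 3: move right → y□[t2]xxyxxxx  (head at position 1)
Step 4: move left → y[tA]□xxyxxxx  (head at position 0)

After 4 steps, the head is at position 0.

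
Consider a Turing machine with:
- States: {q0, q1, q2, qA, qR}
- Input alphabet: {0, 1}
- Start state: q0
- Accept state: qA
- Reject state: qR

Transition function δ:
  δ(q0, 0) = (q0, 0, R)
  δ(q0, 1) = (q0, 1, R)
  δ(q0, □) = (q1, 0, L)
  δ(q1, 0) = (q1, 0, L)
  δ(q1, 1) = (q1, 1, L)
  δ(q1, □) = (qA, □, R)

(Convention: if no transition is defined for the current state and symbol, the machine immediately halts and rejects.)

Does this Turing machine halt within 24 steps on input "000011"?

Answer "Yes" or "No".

Execution trace:
Initial: [q0]000011
Step 1: δ(q0, 0) = (q0, 0, R) → 0[q0]00011
Step 2: δ(q0, 0) = (q0, 0, R) → 00[q0]0011
Step 3: δ(q0, 0) = (q0, 0, R) → 000[q0]011
Step 4: δ(q0, 0) = (q0, 0, R) → 0000[q0]11
Step 5: δ(q0, 1) = (q0, 1, R) → 00001[q0]1
Step 6: δ(q0, 1) = (q0, 1, R) → 000011[q0]□
Step 7: δ(q0, □) = (q1, 0, L) → 00001[q1]10
Step 8: δ(q1, 1) = (q1, 1, L) → 0000[q1]110
Step 9: δ(q1, 1) = (q1, 1, L) → 000[q1]0110
Step 10: δ(q1, 0) = (q1, 0, L) → 00[q1]00110
Step 11: δ(q1, 0) = (q1, 0, L) → 0[q1]000110
Step 12: δ(q1, 0) = (q1, 0, L) → [q1]0000110
Step 13: δ(q1, 0) = (q1, 0, L) → [q1]□0000110
Step 14: δ(q1, □) = (qA, □, R) → □[qA]0000110

The machine reaches the accept state qA and halts.
The machine halted after 14 steps (within the 24-step bound).

Answer: Yes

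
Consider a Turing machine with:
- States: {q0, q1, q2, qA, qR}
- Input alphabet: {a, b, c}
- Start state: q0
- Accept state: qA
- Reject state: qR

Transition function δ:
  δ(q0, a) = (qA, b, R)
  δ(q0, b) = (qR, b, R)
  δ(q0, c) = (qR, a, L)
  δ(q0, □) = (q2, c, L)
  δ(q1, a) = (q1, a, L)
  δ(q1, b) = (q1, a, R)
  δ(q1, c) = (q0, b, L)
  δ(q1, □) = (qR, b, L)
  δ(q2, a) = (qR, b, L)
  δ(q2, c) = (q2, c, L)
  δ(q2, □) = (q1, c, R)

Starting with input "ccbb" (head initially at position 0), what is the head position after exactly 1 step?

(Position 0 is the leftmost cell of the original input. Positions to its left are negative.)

Execution trace (head position shown):
Step 0: [q0]ccbb  (head at position 0)
Step 1: move left → [qR]□acbb  (head at position -1)

After 1 step, the head is at position -1.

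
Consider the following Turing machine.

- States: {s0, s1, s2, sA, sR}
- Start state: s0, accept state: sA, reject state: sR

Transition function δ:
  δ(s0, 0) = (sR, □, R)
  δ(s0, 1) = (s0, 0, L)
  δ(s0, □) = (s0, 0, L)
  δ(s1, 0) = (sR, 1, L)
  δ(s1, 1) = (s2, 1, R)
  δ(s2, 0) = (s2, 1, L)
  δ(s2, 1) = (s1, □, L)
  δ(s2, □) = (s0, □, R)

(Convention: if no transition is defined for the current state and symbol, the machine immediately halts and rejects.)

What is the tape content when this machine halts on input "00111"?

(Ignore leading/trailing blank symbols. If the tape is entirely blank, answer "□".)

Execution trace:
Initial: [s0]00111
Step 1: δ(s0, 0) = (sR, □, R) → □[sR]0111

The machine reaches the reject state sR and halts.

Final tape (ignoring leading/trailing blanks): 0111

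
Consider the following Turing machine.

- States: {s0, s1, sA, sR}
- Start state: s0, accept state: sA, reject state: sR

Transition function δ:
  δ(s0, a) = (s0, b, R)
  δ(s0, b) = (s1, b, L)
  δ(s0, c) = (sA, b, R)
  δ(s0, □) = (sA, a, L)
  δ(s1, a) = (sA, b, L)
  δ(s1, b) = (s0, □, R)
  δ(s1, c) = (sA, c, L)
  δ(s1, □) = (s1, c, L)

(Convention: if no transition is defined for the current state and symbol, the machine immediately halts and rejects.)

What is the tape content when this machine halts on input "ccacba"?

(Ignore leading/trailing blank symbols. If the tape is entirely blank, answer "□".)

Execution trace:
Initial: [s0]ccacba
Step 1: δ(s0, c) = (sA, b, R) → b[sA]cacba

The machine reaches the accept state sA and halts.

Final tape (ignoring leading/trailing blanks): bcacba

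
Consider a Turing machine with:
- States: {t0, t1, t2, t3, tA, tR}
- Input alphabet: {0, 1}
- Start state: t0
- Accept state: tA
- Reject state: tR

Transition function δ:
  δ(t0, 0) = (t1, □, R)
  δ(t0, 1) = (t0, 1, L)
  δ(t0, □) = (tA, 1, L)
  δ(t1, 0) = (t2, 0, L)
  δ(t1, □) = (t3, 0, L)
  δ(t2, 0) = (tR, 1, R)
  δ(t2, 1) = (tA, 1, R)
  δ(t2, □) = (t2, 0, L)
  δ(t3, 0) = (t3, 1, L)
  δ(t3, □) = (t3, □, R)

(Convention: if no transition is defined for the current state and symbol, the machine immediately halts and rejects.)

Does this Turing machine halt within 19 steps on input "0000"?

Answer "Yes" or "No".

Execution trace:
Initial: [t0]0000
Step 1: δ(t0, 0) = (t1, □, R) → □[t1]000
Step 2: δ(t1, 0) = (t2, 0, L) → [t2]□000
Step 3: δ(t2, □) = (t2, 0, L) → [t2]□0000
Step 4: δ(t2, □) = (t2, 0, L) → [t2]□00000
Step 5: δ(t2, □) = (t2, 0, L) → [t2]□000000
Step 6: δ(t2, □) = (t2, 0, L) → [t2]□0000000
Step 7: δ(t2, □) = (t2, 0, L) → [t2]□00000000
Step 8: δ(t2, □) = (t2, 0, L) → [t2]□000000000
Step 9: δ(t2, □) = (t2, 0, L) → [t2]□0000000000
Step 10: δ(t2, □) = (t2, 0, L) → [t2]□00000000000
Step 11: δ(t2, □) = (t2, 0, L) → [t2]□000000000000
Step 12: δ(t2, □) = (t2, 0, L) → [t2]□0000000000000
Step 13: δ(t2, □) = (t2, 0, L) → [t2]□00000000000000
Step 14: δ(t2, □) = (t2, 0, L) → [t2]□000000000000000
Step 15: δ(t2, □) = (t2, 0, L) → [t2]□0000000000000000
Step 16: δ(t2, □) = (t2, 0, L) → [t2]□00000000000000000
Step 17: δ(t2, □) = (t2, 0, L) → [t2]□000000000000000000
Step 18: δ(t2, □) = (t2, 0, L) → [t2]□0000000000000000000
Step 19: δ(t2, □) = (t2, 0, L) → [t2]□00000000000000000000

The machine has not reached a halting state after 19 steps.
The machine did not halt within the 19-step bound.

Answer: No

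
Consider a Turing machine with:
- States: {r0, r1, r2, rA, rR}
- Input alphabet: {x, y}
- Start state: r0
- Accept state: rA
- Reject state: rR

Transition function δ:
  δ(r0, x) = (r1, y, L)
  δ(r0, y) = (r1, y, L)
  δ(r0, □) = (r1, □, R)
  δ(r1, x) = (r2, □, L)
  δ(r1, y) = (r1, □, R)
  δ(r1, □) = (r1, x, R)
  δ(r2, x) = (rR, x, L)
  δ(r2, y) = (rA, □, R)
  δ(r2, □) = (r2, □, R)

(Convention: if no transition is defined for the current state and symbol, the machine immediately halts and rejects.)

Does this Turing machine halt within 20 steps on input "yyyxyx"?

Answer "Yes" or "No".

Execution trace:
Initial: [r0]yyyxyx
Step 1: δ(r0, y) = (r1, y, L) → [r1]□yyyxyx
Step 2: δ(r1, □) = (r1, x, R) → x[r1]yyyxyx
Step 3: δ(r1, y) = (r1, □, R) → x□[r1]yyxyx
Step 4: δ(r1, y) = (r1, □, R) → x□□[r1]yxyx
Step 5: δ(r1, y) = (r1, □, R) → x□□□[r1]xyx
Step 6: δ(r1, x) = (r2, □, L) → x□□[r2]□□yx
Step 7: δ(r2, □) = (r2, □, R) → x□□□[r2]□yx
Step 8: δ(r2, □) = (r2, □, R) → x□□□□[r2]yx
Step 9: δ(r2, y) = (rA, □, R) → x□□□□□[rA]x

The machine reaches the accept state rA and halts.
The machine halted after 9 steps (within the 20-step bound).

Answer: Yes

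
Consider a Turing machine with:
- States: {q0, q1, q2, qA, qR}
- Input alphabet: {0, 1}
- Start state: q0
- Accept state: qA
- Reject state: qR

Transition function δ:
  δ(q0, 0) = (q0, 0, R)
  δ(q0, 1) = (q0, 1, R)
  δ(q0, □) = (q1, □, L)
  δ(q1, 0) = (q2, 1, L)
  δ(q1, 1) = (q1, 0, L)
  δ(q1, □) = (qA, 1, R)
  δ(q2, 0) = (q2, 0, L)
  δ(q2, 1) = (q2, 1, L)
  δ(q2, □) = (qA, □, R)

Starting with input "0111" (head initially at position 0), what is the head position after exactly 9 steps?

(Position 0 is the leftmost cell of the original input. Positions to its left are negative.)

Execution trace (head position shown):
Step 0: [q0]0111  (head at position 0)
Step 1: move right → 0[q0]111  (head at position 1)
Step 2: move right → 01[q0]11  (head at position 2)
Step 3: move right → 011[q0]1  (head at position 3)
Step 4: move right → 0111[q0]□  (head at position 4)
Step 5: move left → 011[q1]1□  (head at position 3)
Step 6: move left → 01[q1]10□  (head at position 2)
Step 7: move left → 0[q1]100□  (head at position 1)
Step 8: move left → [q1]0000□  (head at position 0)
Step 9: move left → [q2]□1000□  (head at position -1)

After 9 steps, the head is at position -1.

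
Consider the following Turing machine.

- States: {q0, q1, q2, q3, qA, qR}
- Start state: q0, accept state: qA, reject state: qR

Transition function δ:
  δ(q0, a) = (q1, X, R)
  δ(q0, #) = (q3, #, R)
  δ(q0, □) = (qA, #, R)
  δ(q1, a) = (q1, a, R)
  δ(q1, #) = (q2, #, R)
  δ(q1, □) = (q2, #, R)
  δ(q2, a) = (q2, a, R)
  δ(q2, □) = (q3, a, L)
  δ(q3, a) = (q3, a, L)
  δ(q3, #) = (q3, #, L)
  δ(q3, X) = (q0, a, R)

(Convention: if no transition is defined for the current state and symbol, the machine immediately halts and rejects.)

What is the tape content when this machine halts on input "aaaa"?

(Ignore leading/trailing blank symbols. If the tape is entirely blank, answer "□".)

Execution trace:
Initial: [q0]aaaa
Step 1: δ(q0, a) = (q1, X, R) → X[q1]aaa
Step 2: δ(q1, a) = (q1, a, R) → Xa[q1]aa
Step 3: δ(q1, a) = (q1, a, R) → Xaa[q1]a
Step 4: δ(q1, a) = (q1, a, R) → Xaaa[q1]□
Step 5: δ(q1, □) = (q2, #, R) → Xaaa#[q2]□
Step 6: δ(q2, □) = (q3, a, L) → Xaaa[q3]#a
Step 7: δ(q3, #) = (q3, #, L) → Xaa[q3]a#a
Step 8: δ(q3, a) = (q3, a, L) → Xa[q3]aa#a
Step 9: δ(q3, a) = (q3, a, L) → X[q3]aaa#a
Step 10: δ(q3, a) = (q3, a, L) → [q3]Xaaa#a
Step 11: δ(q3, X) = (q0, a, R) → a[q0]aaa#a
Step 12: δ(q0, a) = (q1, X, R) → aX[q1]aa#a
Step 13: δ(q1, a) = (q1, a, R) → aXa[q1]a#a
Step 14: δ(q1, a) = (q1, a, R) → aXaa[q1]#a
Step 15: δ(q1, #) = (q2, #, R) → aXaa#[q2]a
Step 16: δ(q2, a) = (q2, a, R) → aXaa#a[q2]□
Step 17: δ(q2, □) = (q3, a, L) → aXaa#[q3]aa
Step 18: δ(q3, a) = (q3, a, L) → aXaa[q3]#aa
Step 19: δ(q3, #) = (q3, #, L) → aXa[q3]a#aa
Step 20: δ(q3, a) = (q3, a, L) → aX[q3]aa#aa
Step 21: δ(q3, a) = (q3, a, L) → a[q3]Xaa#aa
Step 22: δ(q3, X) = (q0, a, R) → aa[q0]aa#aa
Step 23: δ(q0, a) = (q1, X, R) → aaX[q1]a#aa
Step 24: δ(q1, a) = (q1, a, R) → aaXa[q1]#aa
Step 25: δ(q1, #) = (q2, #, R) → aaXa#[q2]aa
Step 26: δ(q2, a) = (q2, a, R) → aaXa#a[q2]a
Step 27: δ(q2, a) = (q2, a, R) → aaXa#aa[q2]□
Step 28: δ(q2, □) = (q3, a, L) → aaXa#a[q3]aa
Step 29: δ(q3, a) = (q3, a, L) → aaXa#[q3]aaa
Step 30: δ(q3, a) = (q3, a, L) → aaXa[q3]#aaa
Step 31: δ(q3, #) = (q3, #, L) → aaX[q3]a#aaa
Step 32: δ(q3, a) = (q3, a, L) → aa[q3]Xa#aaa
Step 33: δ(q3, X) = (q0, a, R) → aaa[q0]a#aaa
Step 34: δ(q0, a) = (q1, X, R) → aaaX[q1]#aaa
Step 35: δ(q1, #) = (q2, #, R) → aaaX#[q2]aaa
Step 36: δ(q2, a) = (q2, a, R) → aaaX#a[q2]aa
Step 37: δ(q2, a) = (q2, a, R) → aaaX#aa[q2]a
Step 38: δ(q2, a) = (q2, a, R) → aaaX#aaa[q2]□
Step 39: δ(q2, □) = (q3, a, L) → aaaX#aa[q3]aa
Step 40: δ(q3, a) = (q3, a, L) → aaaX#a[q3]aaa
Step 41: δ(q3, a) = (q3, a, L) → aaaX#[q3]aaaa
Step 42: δ(q3, a) = (q3, a, L) → aaaX[q3]#aaaa
Step 43: δ(q3, #) = (q3, #, L) → aaa[q3]X#aaaa
Step 44: δ(q3, X) = (q0, a, R) → aaaa[q0]#aaaa
Step 45: δ(q0, #) = (q3, #, R) → aaaa#[q3]aaaa
Step 46: δ(q3, a) = (q3, a, L) → aaaa[q3]#aaaa
Step 47: δ(q3, #) = (q3, #, L) → aaa[q3]a#aaaa
Step 48: δ(q3, a) = (q3, a, L) → aa[q3]aa#aaaa
Step 49: δ(q3, a) = (q3, a, L) → a[q3]aaa#aaaa
Step 50: δ(q3, a) = (q3, a, L) → [q3]aaaa#aaaa
Step 51: δ(q3, a) = (q3, a, L) → [q3]□aaaa#aaaa

No transition is defined for δ(q3, □). By convention the machine halts and rejects.

Final tape (ignoring leading/trailing blanks): aaaa#aaaa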